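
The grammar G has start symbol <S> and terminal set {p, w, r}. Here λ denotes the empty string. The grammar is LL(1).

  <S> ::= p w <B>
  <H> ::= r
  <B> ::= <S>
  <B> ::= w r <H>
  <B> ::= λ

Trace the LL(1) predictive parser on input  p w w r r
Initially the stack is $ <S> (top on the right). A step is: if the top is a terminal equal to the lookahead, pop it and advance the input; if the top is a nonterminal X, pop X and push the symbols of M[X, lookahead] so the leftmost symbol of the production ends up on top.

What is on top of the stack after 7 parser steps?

step 1: stack=$ <S>  input=p w w r r $  — expand <S> ::= p w <B>
step 2: stack=$ <B> w p  input=p w w r r $  — match p
step 3: stack=$ <B> w  input=w w r r $  — match w
step 4: stack=$ <B>  input=w r r $  — expand <B> ::= w r <H>
step 5: stack=$ <H> r w  input=w r r $  — match w
step 6: stack=$ <H> r  input=r r $  — match r
step 7: stack=$ <H>  input=r $  — expand <H> ::= r
Stack after step 7: $ r (top = r).

r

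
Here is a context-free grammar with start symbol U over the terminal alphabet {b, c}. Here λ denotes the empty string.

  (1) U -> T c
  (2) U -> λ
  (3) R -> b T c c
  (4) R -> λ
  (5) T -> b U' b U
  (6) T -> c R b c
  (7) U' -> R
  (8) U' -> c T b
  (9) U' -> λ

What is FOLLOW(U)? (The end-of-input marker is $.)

{$, b, c}

FIRST(R): from R->b T c c we get {b}; from R->λ we get {λ}. So FIRST(R) = {λ, b}.
FIRST(T): from T->b U' b U we get {b}; from T->c R b c we get {c}. So FIRST(T) = {b, c}.
FIRST(U): from U->T c we get {b, c}; from U->λ we get {λ}. So FIRST(U) = {λ, b, c}.
FIRST(U'): from U'->R we get {λ, b}; from U'->c T b we get {c}; from U'->λ we get {λ}. So FIRST(U') = {λ, b, c}.
FOLLOW(U) includes $ since U is the start symbol.
FOLLOW(T): in U->T c, T is followed by c with FIRST {c}; in R->b T c c, T is followed by c c with FIRST {c}; in U'->c T b, T is followed by b with FIRST {b}. Thus FOLLOW(T) = {b, c}.
FOLLOW(U): in T->b U' b U, the suffix after U is empty, so FOLLOW(U) ⊇ FOLLOW(T) = {b, c}. Thus FOLLOW(U) = {$, b, c}.
FOLLOW(U'): in T->b U' b U, U' is followed by b U with FIRST {b}. Thus FOLLOW(U') = {b}.
FOLLOW(R): in T->c R b c, R is followed by b c with FIRST {b}; in U'->R, the suffix after R is empty, so FOLLOW(R) ⊇ FOLLOW(U') = {b}. Thus FOLLOW(R) = {b}.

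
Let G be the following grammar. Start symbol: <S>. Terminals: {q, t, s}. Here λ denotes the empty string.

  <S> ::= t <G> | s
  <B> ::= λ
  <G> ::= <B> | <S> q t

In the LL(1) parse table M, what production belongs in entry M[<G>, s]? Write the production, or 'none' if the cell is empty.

FIRST(<S>): from <S>::=t <G> we get {t}; from <S>::=s we get {s}. So FIRST(<S>) = {s, t}.
FIRST(<B>): from <B>::=λ we get {λ}. So FIRST(<B>) = {λ}.
FIRST(<G>): from <G>::=<B> we get {λ}; from <G>::=<S> q t we get {s, t}. So FIRST(<G>) = {λ, s, t}.
FOLLOW(<S>) includes $ since <S> is the start symbol.
FOLLOW(<S>): in <G>::=<S> q t, <S> is followed by q t with FIRST {q}. Thus FOLLOW(<S>) = {$, q}.
FOLLOW(<G>): in <S>::=t <G>, the suffix after <G> is empty, so FOLLOW(<G>) ⊇ FOLLOW(<S>) = {$, q}. Thus FOLLOW(<G>) = {$, q}.
For <G> ::= <B>: FIRST(<B>) = {λ}, so it goes in M[<G>, t] for t ∈ {}; since λ ∈ FIRST, also for every t ∈ FOLLOW(<G>) = {$, q}.
For <G> ::= <S> q t: FIRST(<S> q t) = {s, t}, so it goes in M[<G>, t] for t ∈ {s, t}.

<G> ::= <S> q t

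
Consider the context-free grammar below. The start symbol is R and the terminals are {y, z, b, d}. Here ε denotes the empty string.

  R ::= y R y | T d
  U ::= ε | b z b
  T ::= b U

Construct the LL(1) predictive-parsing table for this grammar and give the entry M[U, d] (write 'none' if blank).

U ::= ε

FIRST(U) = {ε, b}
FIRST(T) = {b}
FIRST(R) = {b, y}  (via T d)
FOLLOW(R) includes $ since R is the start symbol.
FOLLOW(T): in R::=T d, T is followed by d with FIRST {d}. Thus FOLLOW(T) = {d}.
FOLLOW(U): in T::=b U, the suffix after U is empty, so FOLLOW(U) ⊇ FOLLOW(T) = {d}. Thus FOLLOW(U) = {d}.
For U ::= ε: FIRST(ε) = {ε}, so it goes in M[U, t] for t ∈ {}; since ε ∈ FIRST, also for every t ∈ FOLLOW(U) = {d}.
For U ::= b z b: FIRST(b z b) = {b}, so it goes in M[U, t] for t ∈ {b}.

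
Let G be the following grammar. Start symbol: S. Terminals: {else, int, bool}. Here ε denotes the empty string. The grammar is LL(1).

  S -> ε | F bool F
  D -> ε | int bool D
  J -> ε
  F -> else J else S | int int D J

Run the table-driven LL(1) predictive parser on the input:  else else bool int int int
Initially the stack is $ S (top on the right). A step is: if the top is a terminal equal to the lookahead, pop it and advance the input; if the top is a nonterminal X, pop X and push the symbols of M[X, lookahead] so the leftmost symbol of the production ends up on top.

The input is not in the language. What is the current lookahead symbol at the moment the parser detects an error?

      Stack                   Input                         Action
   1  $ S                     else else bool int int int $  expand S -> F bool F
   2  $ F bool F              else else bool int int int $  expand F -> else J else S
   3  $ F bool S else J else  else else bool int int int $  match else
   4  $ F bool S else J       else bool int int int $       expand J -> ε
   5  $ F bool S else         else bool int int int $       match else
   6  $ F bool S              bool int int int $            expand S -> ε
   7  $ F bool                bool int int int $            match bool
   8  $ F                     int int int $                 expand F -> int int D J
   9  $ J D int int           int int int $                 match int
  10  $ J D int               int int $                     match int
  11  $ J D                   int $                         expand D -> int bool D
  12  $ J D bool int          int $                         match int
  13  $ J D bool              $                             error: top is terminal bool but lookahead is $

$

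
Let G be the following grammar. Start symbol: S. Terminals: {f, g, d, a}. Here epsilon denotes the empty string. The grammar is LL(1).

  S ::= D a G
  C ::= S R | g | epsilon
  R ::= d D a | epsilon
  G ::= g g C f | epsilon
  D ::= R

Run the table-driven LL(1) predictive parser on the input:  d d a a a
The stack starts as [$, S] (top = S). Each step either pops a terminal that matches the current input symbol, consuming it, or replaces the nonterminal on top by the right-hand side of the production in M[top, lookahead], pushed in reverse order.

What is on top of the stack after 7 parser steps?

D

step 1: stack=$ S  input=d d a a a $  — expand S ::= D a G
step 2: stack=$ G a D  input=d d a a a $  — expand D ::= R
step 3: stack=$ G a R  input=d d a a a $  — expand R ::= d D a
step 4: stack=$ G a a D d  input=d d a a a $  — match d
step 5: stack=$ G a a D  input=d a a a $  — expand D ::= R
step 6: stack=$ G a a R  input=d a a a $  — expand R ::= d D a
step 7: stack=$ G a a a D d  input=d a a a $  — match d
Stack after step 7: $ G a a a D (top = D).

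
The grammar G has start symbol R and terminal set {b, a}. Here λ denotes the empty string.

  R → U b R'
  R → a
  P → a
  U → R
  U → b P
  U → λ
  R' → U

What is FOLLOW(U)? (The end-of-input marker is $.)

FIRST(P): from P→a we get {a}. So FIRST(P) = {a}.
FIRST(R): from R→U b R' we get {a, b}; from R→a we get {a}. So FIRST(R) = {a, b}.
FIRST(U): from U→R we get {a, b}; from U→b P we get {b}; from U→λ we get {λ}. So FIRST(U) = {λ, a, b}.
FIRST(R'): from R'→U we get {λ, a, b}. So FIRST(R') = {λ, a, b}.
FOLLOW(R) includes $ since R is the start symbol.
FOLLOW(R): in U→R, the suffix after R is empty, so FOLLOW(R) ⊇ FOLLOW(U) = {$, b}. Thus FOLLOW(R) = {$, b}.
FOLLOW(R'): in R→U b R', the suffix after R' is empty, so FOLLOW(R') ⊇ FOLLOW(R) = {$, b}. Thus FOLLOW(R') = {$, b}.
FOLLOW(U): in R→U b R', U is followed by b R' with FIRST {b}; in R'→U, the suffix after U is empty, so FOLLOW(U) ⊇ FOLLOW(R') = {$, b}. Thus FOLLOW(U) = {$, b}.
FOLLOW(P): in U→b P, the suffix after P is empty, so FOLLOW(P) ⊇ FOLLOW(U) = {$, b}. Thus FOLLOW(P) = {$, b}.

{$, b}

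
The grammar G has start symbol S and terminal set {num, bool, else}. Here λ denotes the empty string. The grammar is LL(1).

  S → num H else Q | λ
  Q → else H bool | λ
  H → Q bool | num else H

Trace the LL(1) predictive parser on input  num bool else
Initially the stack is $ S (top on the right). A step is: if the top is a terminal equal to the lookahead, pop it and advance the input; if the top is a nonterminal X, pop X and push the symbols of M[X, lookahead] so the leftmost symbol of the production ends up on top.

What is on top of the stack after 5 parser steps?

else

     Stack            Input            Action
  1  $ S              num bool else $  expand S → num H else Q
  2  $ Q else H num   num bool else $  match num
  3  $ Q else H       bool else $      expand H → Q bool
  4  $ Q else bool Q  bool else $      expand Q → λ
  5  $ Q else bool    bool else $      match bool
Stack after step 5: $ Q else (top = else).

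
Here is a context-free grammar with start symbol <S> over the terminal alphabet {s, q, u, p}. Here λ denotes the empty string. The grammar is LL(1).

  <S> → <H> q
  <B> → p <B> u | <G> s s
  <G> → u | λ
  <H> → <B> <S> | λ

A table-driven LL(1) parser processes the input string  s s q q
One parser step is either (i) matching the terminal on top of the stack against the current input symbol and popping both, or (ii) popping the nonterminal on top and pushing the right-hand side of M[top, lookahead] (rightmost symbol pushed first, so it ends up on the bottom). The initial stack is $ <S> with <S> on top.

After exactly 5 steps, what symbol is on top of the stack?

step 1: stack=$ <S>  input=s s q q $  — expand <S> → <H> q
step 2: stack=$ q <H>  input=s s q q $  — expand <H> → <B> <S>
step 3: stack=$ q <S> <B>  input=s s q q $  — expand <B> → <G> s s
step 4: stack=$ q <S> s s <G>  input=s s q q $  — expand <G> → λ
step 5: stack=$ q <S> s s  input=s s q q $  — match s
Stack after step 5: $ q <S> s (top = s).

s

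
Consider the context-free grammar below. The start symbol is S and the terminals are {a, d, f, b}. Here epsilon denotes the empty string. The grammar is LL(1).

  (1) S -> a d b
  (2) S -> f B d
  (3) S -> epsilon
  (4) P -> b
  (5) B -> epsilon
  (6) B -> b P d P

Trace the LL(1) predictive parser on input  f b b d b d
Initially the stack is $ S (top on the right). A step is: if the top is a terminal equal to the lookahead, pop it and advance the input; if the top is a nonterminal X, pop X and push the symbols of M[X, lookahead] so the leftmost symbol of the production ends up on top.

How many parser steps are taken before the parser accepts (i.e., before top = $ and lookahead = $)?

10

      Stack        Input          Action
   1  $ S          f b b d b d $  expand S -> f B d
   2  $ d B f      f b b d b d $  match f
   3  $ d B        b b d b d $    expand B -> b P d P
   4  $ d P d P b  b b d b d $    match b
   5  $ d P d P    b d b d $      expand P -> b
   6  $ d P d b    b d b d $      match b
   7  $ d P d      d b d $        match d
   8  $ d P        b d $          expand P -> b
   9  $ d b        b d $          match b
  10  $ d          d $            match d
Accept reached after 10 steps.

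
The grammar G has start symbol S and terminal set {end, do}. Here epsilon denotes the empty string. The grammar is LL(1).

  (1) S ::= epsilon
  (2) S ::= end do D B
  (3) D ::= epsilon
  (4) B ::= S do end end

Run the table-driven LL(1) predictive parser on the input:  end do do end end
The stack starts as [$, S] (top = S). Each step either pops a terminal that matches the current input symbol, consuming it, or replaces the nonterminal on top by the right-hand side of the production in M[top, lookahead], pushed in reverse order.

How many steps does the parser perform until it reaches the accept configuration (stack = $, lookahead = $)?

9

     Stack           Input                Action
  1  $ S             end do do end end $  expand S ::= end do D B
  2  $ B D do end    end do do end end $  match end
  3  $ B D do        do do end end $      match do
  4  $ B D           do end end $         expand D ::= epsilon
  5  $ B             do end end $         expand B ::= S do end end
  6  $ end end do S  do end end $         expand S ::= epsilon
  7  $ end end do    do end end $         match do
  8  $ end end       end end $            match end
  9  $ end           end $                match end
Accept reached after 9 steps.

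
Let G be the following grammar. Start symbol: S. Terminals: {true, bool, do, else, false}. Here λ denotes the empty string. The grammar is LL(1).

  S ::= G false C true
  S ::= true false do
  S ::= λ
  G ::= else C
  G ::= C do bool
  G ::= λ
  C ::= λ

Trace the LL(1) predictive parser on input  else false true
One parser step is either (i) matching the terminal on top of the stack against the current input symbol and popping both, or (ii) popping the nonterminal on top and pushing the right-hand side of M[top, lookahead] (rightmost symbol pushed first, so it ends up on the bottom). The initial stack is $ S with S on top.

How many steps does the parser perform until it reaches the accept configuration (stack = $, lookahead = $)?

7

step 1: stack=$ S  input=else false true $  — expand S ::= G false C true
step 2: stack=$ true C false G  input=else false true $  — expand G ::= else C
step 3: stack=$ true C false C else  input=else false true $  — match else
step 4: stack=$ true C false C  input=false true $  — expand C ::= λ
step 5: stack=$ true C false  input=false true $  — match false
step 6: stack=$ true C  input=true $  — expand C ::= λ
step 7: stack=$ true  input=true $  — match true
Accept reached after 7 steps.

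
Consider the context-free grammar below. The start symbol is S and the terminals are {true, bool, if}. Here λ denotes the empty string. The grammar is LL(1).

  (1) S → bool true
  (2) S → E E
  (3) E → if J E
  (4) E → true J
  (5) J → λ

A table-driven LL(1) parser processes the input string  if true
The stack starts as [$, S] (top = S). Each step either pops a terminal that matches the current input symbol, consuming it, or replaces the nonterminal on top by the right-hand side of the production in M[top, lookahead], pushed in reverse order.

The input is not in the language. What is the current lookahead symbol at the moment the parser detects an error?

step 1: stack=$ S  input=if true $  — expand S → E E
step 2: stack=$ E E  input=if true $  — expand E → if J E
step 3: stack=$ E E J if  input=if true $  — match if
step 4: stack=$ E E J  input=true $  — expand J → λ
step 5: stack=$ E E  input=true $  — expand E → true J
step 6: stack=$ E J true  input=true $  — match true
step 7: stack=$ E J  input=$  — expand J → λ
step 8: stack=$ E  input=$  — error: M[E, $] is empty

$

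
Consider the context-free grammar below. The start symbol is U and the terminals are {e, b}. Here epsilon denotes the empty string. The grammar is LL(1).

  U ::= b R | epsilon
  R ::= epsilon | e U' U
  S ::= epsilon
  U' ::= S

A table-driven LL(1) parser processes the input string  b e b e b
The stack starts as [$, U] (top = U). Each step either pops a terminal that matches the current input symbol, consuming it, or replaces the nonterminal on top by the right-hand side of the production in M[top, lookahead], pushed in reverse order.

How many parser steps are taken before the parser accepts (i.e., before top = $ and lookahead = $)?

step 1: stack=$ U  input=b e b e b $  — expand U ::= b R
step 2: stack=$ R b  input=b e b e b $  — match b
step 3: stack=$ R  input=e b e b $  — expand R ::= e U' U
step 4: stack=$ U U' e  input=e b e b $  — match e
step 5: stack=$ U U'  input=b e b $  — expand U' ::= S
step 6: stack=$ U S  input=b e b $  — expand S ::= epsilon
step 7: stack=$ U  input=b e b $  — expand U ::= b R
step 8: stack=$ R b  input=b e b $  — match b
step 9: stack=$ R  input=e b $  — expand R ::= e U' U
step 10: stack=$ U U' e  input=e b $  — match e
step 11: stack=$ U U'  input=b $  — expand U' ::= S
step 12: stack=$ U S  input=b $  — expand S ::= epsilon
step 13: stack=$ U  input=b $  — expand U ::= b R
step 14: stack=$ R b  input=b $  — match b
step 15: stack=$ R  input=$  — expand R ::= epsilon
Accept reached after 15 steps.

15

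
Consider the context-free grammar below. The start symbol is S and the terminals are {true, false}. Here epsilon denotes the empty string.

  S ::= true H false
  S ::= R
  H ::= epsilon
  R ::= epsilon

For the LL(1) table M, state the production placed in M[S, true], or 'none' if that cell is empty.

FIRST(H): from H::=epsilon we get {epsilon}. So FIRST(H) = {epsilon}.
FIRST(R): from R::=epsilon we get {epsilon}. So FIRST(R) = {epsilon}.
FIRST(S): from S::=true H false we get {true}; from S::=R we get {epsilon}. So FIRST(S) = {epsilon, true}.
FOLLOW(S) includes $ since S is the start symbol.
FOLLOW(S): S appears on no right-hand side. Thus FOLLOW(S) = {$}.
For S ::= true H false: FIRST(true H false) = {true}, so it goes in M[S, t] for t ∈ {true}.
For S ::= R: FIRST(R) = {epsilon}, so it goes in M[S, t] for t ∈ {}; since epsilon ∈ FIRST, also for every t ∈ FOLLOW(S) = {$}.

S ::= true H false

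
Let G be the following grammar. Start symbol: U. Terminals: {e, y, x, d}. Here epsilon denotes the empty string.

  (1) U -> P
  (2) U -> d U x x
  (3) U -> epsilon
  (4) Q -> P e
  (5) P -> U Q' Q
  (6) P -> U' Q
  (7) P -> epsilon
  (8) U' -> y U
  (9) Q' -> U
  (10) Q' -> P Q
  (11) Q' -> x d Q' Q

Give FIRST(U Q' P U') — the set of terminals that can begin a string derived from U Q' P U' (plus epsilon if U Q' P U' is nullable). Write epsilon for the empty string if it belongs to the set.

FIRST(U'): from U'->y U we get {y}. So FIRST(U') = {y}.
FIRST(U): from U->P we get {epsilon, d, e, x, y}; from U->d U x x we get {d}; from U->epsilon we get {epsilon}. So FIRST(U) = {epsilon, d, e, x, y}.
FIRST(Q): from Q->P e we get {d, e, x, y}. So FIRST(Q) = {d, e, x, y}.
FIRST(P): from P->U Q' Q we get {d, e, x, y}; from P->U' Q we get {y}; from P->epsilon we get {epsilon}. So FIRST(P) = {epsilon, d, e, x, y}.
FIRST(Q'): from Q'->U we get {epsilon, d, e, x, y}; from Q'->P Q we get {d, e, x, y}; from Q'->x d Q' Q we get {x}. So FIRST(Q') = {epsilon, d, e, x, y}.
FIRST(U Q' P U'): take FIRST of each symbol in turn, carrying on past any symbol whose FIRST contains epsilon; result {d, e, x, y}.

{d, e, x, y}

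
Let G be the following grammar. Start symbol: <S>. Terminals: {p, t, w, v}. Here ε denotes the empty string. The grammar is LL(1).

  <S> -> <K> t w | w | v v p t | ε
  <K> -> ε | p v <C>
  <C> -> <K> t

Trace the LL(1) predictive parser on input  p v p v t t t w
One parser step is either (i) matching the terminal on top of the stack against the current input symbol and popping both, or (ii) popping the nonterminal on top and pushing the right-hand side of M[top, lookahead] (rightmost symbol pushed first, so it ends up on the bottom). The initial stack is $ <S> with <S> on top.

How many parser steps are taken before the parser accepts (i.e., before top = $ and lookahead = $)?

14

      Stack            Input              Action
   1  $ <S>            p v p v t t t w $  expand <S> -> <K> t w
   2  $ w t <K>        p v p v t t t w $  expand <K> -> p v <C>
   3  $ w t <C> v p    p v p v t t t w $  match p
   4  $ w t <C> v      v p v t t t w $    match v
   5  $ w t <C>        p v t t t w $      expand <C> -> <K> t
   6  $ w t t <K>      p v t t t w $      expand <K> -> p v <C>
   7  $ w t t <C> v p  p v t t t w $      match p
   8  $ w t t <C> v    v t t t w $        match v
   9  $ w t t <C>      t t t w $          expand <C> -> <K> t
  10  $ w t t t <K>    t t t w $          expand <K> -> ε
  11  $ w t t t        t t t w $          match t
  12  $ w t t          t t w $            match t
  13  $ w t            t w $              match t
  14  $ w              w $                match w
Accept reached after 14 steps.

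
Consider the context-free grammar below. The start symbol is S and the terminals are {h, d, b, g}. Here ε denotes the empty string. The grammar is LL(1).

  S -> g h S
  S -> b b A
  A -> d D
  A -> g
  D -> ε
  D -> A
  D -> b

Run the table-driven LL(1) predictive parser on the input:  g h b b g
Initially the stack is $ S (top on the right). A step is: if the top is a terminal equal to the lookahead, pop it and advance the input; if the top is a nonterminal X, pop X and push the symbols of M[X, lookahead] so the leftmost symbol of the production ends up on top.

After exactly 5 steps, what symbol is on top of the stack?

step 1: stack=$ S  input=g h b b g $  — expand S -> g h S
step 2: stack=$ S h g  input=g h b b g $  — match g
step 3: stack=$ S h  input=h b b g $  — match h
step 4: stack=$ S  input=b b g $  — expand S -> b b A
step 5: stack=$ A b b  input=b b g $  — match b
Stack after step 5: $ A b (top = b).

b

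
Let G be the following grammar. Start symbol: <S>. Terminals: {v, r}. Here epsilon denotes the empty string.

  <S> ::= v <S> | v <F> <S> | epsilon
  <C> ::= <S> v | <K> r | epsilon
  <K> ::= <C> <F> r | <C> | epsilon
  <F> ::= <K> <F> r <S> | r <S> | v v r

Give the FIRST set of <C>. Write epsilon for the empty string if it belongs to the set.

FIRST(<S>) = {epsilon, v}
FIRST(<C>) = {epsilon, r, v}  (via <S> v, <K> r)
FIRST(<K>) = {epsilon, r, v}  (via <C> <F> r, <C>)
FIRST(<F>) = {r, v}  (via <K> <F> r <S>)

{epsilon, r, v}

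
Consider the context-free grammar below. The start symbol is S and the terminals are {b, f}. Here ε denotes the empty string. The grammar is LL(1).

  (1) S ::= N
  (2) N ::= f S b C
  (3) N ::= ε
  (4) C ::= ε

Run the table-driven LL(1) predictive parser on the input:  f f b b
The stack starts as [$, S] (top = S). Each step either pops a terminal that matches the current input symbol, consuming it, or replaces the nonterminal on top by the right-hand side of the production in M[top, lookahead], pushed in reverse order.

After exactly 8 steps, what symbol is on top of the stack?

b

     Stack          Input      Action
  1  $ S            f f b b $  expand S ::= N
  2  $ N            f f b b $  expand N ::= f S b C
  3  $ C b S f      f f b b $  match f
  4  $ C b S        f b b $    expand S ::= N
  5  $ C b N        f b b $    expand N ::= f S b C
  6  $ C b C b S f  f b b $    match f
  7  $ C b C b S    b b $      expand S ::= N
  8  $ C b C b N    b b $      expand N ::= ε
Stack after step 8: $ C b C b (top = b).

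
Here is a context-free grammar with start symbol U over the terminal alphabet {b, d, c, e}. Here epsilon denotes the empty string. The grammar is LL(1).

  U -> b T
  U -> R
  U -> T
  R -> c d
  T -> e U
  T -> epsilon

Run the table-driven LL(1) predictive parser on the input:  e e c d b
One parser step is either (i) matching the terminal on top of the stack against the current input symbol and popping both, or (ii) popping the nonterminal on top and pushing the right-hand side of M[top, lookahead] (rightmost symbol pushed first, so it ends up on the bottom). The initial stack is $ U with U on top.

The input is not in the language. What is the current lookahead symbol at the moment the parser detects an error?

step 1: stack=$ U  input=e e c d b $  — expand U -> T
step 2: stack=$ T  input=e e c d b $  — expand T -> e U
step 3: stack=$ U e  input=e e c d b $  — match e
step 4: stack=$ U  input=e c d b $  — expand U -> T
step 5: stack=$ T  input=e c d b $  — expand T -> e U
step 6: stack=$ U e  input=e c d b $  — match e
step 7: stack=$ U  input=c d b $  — expand U -> R
step 8: stack=$ R  input=c d b $  — expand R -> c d
step 9: stack=$ d c  input=c d b $  — match c
step 10: stack=$ d  input=d b $  — match d
step 11: stack=$  input=b $  — error: stack empty but input remains

b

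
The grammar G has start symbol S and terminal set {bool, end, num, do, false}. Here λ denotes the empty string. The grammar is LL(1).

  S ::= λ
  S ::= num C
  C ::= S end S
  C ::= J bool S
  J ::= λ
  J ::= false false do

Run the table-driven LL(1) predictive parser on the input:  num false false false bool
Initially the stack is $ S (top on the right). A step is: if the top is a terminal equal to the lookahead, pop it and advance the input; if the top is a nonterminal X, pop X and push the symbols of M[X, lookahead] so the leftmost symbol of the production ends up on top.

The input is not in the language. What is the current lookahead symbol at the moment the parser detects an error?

     Stack                    Input                         Action
  1  $ S                      num false false false bool $  expand S ::= num C
  2  $ C num                  num false false false bool $  match num
  3  $ C                      false false false bool $      expand C ::= J bool S
  4  $ S bool J               false false false bool $      expand J ::= false false do
  5  $ S bool do false false  false false false bool $      match false
  6  $ S bool do false        false false bool $            match false
  7  $ S bool do              false bool $                  error: top is terminal do but lookahead is false

false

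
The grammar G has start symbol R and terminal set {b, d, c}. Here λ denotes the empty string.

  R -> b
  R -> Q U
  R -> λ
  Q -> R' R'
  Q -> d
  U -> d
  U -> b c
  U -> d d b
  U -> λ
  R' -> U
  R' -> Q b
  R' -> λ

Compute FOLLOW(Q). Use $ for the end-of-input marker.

{$, b, d}

FIRST(U): from U->d we get {d}; from U->b c we get {b}; from U->d d b we get {d}; from U->λ we get {λ}. So FIRST(U) = {λ, b, d}.
FIRST(R): from R->b we get {b}; from R->Q U we get {λ, b, d}; from R->λ we get {λ}. So FIRST(R) = {λ, b, d}.
FIRST(Q): from Q->R' R' we get {λ, b, d}; from Q->d we get {d}. So FIRST(Q) = {λ, b, d}.
FIRST(R'): from R'->U we get {λ, b, d}; from R'->Q b we get {b, d}; from R'->λ we get {λ}. So FIRST(R') = {λ, b, d}.
FOLLOW(R) includes $ since R is the start symbol.
FOLLOW(R): R appears on no right-hand side. Thus FOLLOW(R) = {$}.
FOLLOW(Q): in R->Q U, Q is followed by U with FIRST {λ, b, d}; in R->Q U, the suffix after Q is nullable, so FOLLOW(Q) ⊇ FOLLOW(R) = {$}; in R'->Q b, Q is followed by b with FIRST {b}. Thus FOLLOW(Q) = {$, b, d}.
FOLLOW(R'): in Q->R' R' (occurrence 1), R' is followed by R' with FIRST {λ, b, d}; in Q->R' R' (occurrence 1), the suffix after R' is nullable, so FOLLOW(R') ⊇ FOLLOW(Q) = {$, b, d}; in Q->R' R' (occurrence 2), the suffix after R' is empty, so FOLLOW(R') ⊇ FOLLOW(Q) = {$, b, d}. Thus FOLLOW(R') = {$, b, d}.
FOLLOW(U): in R->Q U, the suffix after U is empty, so FOLLOW(U) ⊇ FOLLOW(R) = {$}; in R'->U, the suffix after U is empty, so FOLLOW(U) ⊇ FOLLOW(R') = {$, b, d}. Thus FOLLOW(U) = {$, b, d}.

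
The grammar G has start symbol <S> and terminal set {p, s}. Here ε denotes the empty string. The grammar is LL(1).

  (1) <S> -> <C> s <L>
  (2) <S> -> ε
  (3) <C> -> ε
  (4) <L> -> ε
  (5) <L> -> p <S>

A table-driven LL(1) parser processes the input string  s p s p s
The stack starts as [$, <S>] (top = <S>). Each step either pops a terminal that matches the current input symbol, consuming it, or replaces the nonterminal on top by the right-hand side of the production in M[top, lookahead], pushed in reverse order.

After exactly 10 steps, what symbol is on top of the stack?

<S>

      Stack        Input        Action
   1  $ <S>        s p s p s $  expand <S> -> <C> s <L>
   2  $ <L> s <C>  s p s p s $  expand <C> -> ε
   3  $ <L> s      s p s p s $  match s
   4  $ <L>        p s p s $    expand <L> -> p <S>
   5  $ <S> p      p s p s $    match p
   6  $ <S>        s p s $      expand <S> -> <C> s <L>
   7  $ <L> s <C>  s p s $      expand <C> -> ε
   8  $ <L> s      s p s $      match s
   9  $ <L>        p s $        expand <L> -> p <S>
  10  $ <S> p      p s $        match p
Stack after step 10: $ <S> (top = <S>).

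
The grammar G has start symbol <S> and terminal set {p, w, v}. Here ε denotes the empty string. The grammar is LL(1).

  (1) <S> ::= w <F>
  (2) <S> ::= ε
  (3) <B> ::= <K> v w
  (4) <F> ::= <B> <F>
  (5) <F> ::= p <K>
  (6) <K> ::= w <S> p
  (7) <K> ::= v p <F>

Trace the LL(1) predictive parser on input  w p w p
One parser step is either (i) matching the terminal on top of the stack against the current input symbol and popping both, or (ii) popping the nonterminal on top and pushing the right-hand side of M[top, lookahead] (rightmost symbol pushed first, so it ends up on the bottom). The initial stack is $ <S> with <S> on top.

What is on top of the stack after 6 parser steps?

<S>

step 1: stack=$ <S>  input=w p w p $  — expand <S> ::= w <F>
step 2: stack=$ <F> w  input=w p w p $  — match w
step 3: stack=$ <F>  input=p w p $  — expand <F> ::= p <K>
step 4: stack=$ <K> p  input=p w p $  — match p
step 5: stack=$ <K>  input=w p $  — expand <K> ::= w <S> p
step 6: stack=$ p <S> w  input=w p $  — match w
Stack after step 6: $ p <S> (top = <S>).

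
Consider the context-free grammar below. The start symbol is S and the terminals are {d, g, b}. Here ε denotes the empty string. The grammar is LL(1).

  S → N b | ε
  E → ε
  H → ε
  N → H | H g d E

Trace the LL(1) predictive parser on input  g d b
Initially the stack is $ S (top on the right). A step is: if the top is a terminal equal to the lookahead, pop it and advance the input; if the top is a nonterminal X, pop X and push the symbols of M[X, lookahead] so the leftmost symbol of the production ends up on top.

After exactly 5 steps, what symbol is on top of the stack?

E

step 1: stack=$ S  input=g d b $  — expand S → N b
step 2: stack=$ b N  input=g d b $  — expand N → H g d E
step 3: stack=$ b E d g H  input=g d b $  — expand H → ε
step 4: stack=$ b E d g  input=g d b $  — match g
step 5: stack=$ b E d  input=d b $  — match d
Stack after step 5: $ b E (top = E).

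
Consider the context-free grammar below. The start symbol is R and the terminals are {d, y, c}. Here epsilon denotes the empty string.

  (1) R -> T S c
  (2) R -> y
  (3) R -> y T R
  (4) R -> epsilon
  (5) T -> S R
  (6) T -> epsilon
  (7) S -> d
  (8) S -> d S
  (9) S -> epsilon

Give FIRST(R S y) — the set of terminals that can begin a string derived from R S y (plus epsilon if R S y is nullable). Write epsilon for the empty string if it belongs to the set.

{c, d, y}

FIRST(S): from S->d we get {d}; from S->d S we get {d}; from S->epsilon we get {epsilon}. So FIRST(S) = {epsilon, d}.
FIRST(R): from R->T S c we get {c, d, y}; from R->y we get {y}; from R->y T R we get {y}; from R->epsilon we get {epsilon}. So FIRST(R) = {epsilon, c, d, y}.
FIRST(T): from T->S R we get {epsilon, c, d, y}; from T->epsilon we get {epsilon}. So FIRST(T) = {epsilon, c, d, y}.
FIRST(R S y): take FIRST of each symbol in turn, carrying on past any symbol whose FIRST contains epsilon; result {c, d, y}.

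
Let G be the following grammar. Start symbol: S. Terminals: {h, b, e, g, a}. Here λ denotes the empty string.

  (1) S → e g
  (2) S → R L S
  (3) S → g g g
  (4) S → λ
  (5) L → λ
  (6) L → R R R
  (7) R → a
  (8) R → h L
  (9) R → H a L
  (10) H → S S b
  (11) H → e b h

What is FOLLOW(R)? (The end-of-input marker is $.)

FIRST(S): from S→e g we get {e}; from S→R L S we get {a, b, e, g, h}; from S→g g g we get {g}; from S→λ we get {λ}. So FIRST(S) = {λ, a, b, e, g, h}.
FIRST(H): from H→S S b we get {a, b, e, g, h}; from H→e b h we get {e}. So FIRST(H) = {a, b, e, g, h}.
FIRST(R): from R→a we get {a}; from R→h L we get {h}; from R→H a L we get {a, b, e, g, h}. So FIRST(R) = {a, b, e, g, h}.
FIRST(L): from L→λ we get {λ}; from L→R R R we get {a, b, e, g, h}. So FIRST(L) = {λ, a, b, e, g, h}.
FOLLOW(S) includes $ since S is the start symbol.
FOLLOW(S): in S→R L S, the suffix after S is empty (adds nothing new); in H→S S b (occurrence 1), S is followed by S b with FIRST {a, b, e, g, h}; in H→S S b (occurrence 2), S is followed by b with FIRST {b}. Thus FOLLOW(S) = {$, a, b, e, g, h}.
FOLLOW(H): in R→H a L, H is followed by a L with FIRST {a}. Thus FOLLOW(H) = {a}.
FOLLOW(L): in S→R L S, L is followed by S with FIRST {λ, a, b, e, g, h}; in S→R L S, the suffix after L is nullable, so FOLLOW(L) ⊇ FOLLOW(S) = {$, a, b, e, g, h}; in R→h L, the suffix after L is empty, so FOLLOW(L) ⊇ FOLLOW(R) = {$, a, b, e, g, h}; in R→H a L, the suffix after L is empty, so FOLLOW(L) ⊇ FOLLOW(R) = {$, a, b, e, g, h}. Thus FOLLOW(L) = {$, a, b, e, g, h}.
FOLLOW(R): in S→R L S, R is followed by L S with FIRST {λ, a, b, e, g, h}; in S→R L S, the suffix after R is nullable, so FOLLOW(R) ⊇ FOLLOW(S) = {$, a, b, e, g, h}; in L→R R R (occurrence 1), R is followed by R R with FIRST {a, b, e, g, h}; in L→R R R (occurrence 2), R is followed by R with FIRST {a, b, e, g, h}; in L→R R R (occurrence 3), the suffix after R is empty, so FOLLOW(R) ⊇ FOLLOW(L) = {$, a, b, e, g, h}. Thus FOLLOW(R) = {$, a, b, e, g, h}.

{$, a, b, e, g, h}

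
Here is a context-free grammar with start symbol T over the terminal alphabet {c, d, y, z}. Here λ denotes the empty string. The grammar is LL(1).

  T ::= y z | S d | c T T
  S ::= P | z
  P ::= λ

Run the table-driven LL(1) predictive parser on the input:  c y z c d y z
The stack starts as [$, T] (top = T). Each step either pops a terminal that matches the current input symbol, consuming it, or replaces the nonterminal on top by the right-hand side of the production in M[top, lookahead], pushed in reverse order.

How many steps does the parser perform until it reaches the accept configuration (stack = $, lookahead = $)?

14

      Stack    Input            Action
   1  $ T      c y z c d y z $  expand T ::= c T T
   2  $ T T c  c y z c d y z $  match c
   3  $ T T    y z c d y z $    expand T ::= y z
   4  $ T z y  y z c d y z $    match y
   5  $ T z    z c d y z $      match z
   6  $ T      c d y z $        expand T ::= c T T
   7  $ T T c  c d y z $        match c
   8  $ T T    d y z $          expand T ::= S d
   9  $ T d S  d y z $          expand S ::= P
  10  $ T d P  d y z $          expand P ::= λ
  11  $ T d    d y z $          match d
  12  $ T      y z $            expand T ::= y z
  13  $ z y    y z $            match y
  14  $ z      z $              match z
Accept reached after 14 steps.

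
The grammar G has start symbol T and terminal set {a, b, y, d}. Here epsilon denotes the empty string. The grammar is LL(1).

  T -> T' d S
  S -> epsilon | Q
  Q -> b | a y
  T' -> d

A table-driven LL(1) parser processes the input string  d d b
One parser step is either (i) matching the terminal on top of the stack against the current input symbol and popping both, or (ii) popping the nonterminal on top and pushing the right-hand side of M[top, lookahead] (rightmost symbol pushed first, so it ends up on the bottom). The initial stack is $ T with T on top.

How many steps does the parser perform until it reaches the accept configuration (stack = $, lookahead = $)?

7

     Stack     Input    Action
  1  $ T       d d b $  expand T -> T' d S
  2  $ S d T'  d d b $  expand T' -> d
  3  $ S d d   d d b $  match d
  4  $ S d     d b $    match d
  5  $ S       b $      expand S -> Q
  6  $ Q       b $      expand Q -> b
  7  $ b       b $      match b
Accept reached after 7 steps.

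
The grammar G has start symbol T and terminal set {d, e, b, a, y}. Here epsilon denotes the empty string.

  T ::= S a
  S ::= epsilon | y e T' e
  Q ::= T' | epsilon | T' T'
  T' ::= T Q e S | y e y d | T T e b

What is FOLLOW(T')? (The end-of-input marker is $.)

{a, e, y}

FIRST(S) = {epsilon, y}
FIRST(T) = {a, y}  (via S a)
FIRST(T') = {a, y}  (via T Q e S, T T e b)
FIRST(Q) = {epsilon, a, y}  (via T', T' T')
FOLLOW(T) includes $ since T is the start symbol.
FOLLOW(T): in T'::=T Q e S, T is followed by Q e S with FIRST {a, e, y}; in T'::=T T e b (occurrence 1), T is followed by T e b with FIRST {a, y}; in T'::=T T e b (occurrence 2), T is followed by e b with FIRST {e}. Thus FOLLOW(T) = {$, a, e, y}.
FOLLOW(Q): in T'::=T Q e S, Q is followed by e S with FIRST {e}. Thus FOLLOW(Q) = {e}.
FOLLOW(T'): in S::=y e T' e, T' is followed by e with FIRST {e}; in Q::=T', the suffix after T' is empty, so FOLLOW(T') ⊇ FOLLOW(Q) = {e}; in Q::=T' T' (occurrence 1), T' is followed by T' with FIRST {a, y}; in Q::=T' T' (occurrence 2), the suffix after T' is empty, so FOLLOW(T') ⊇ FOLLOW(Q) = {e}. Thus FOLLOW(T') = {a, e, y}.
FOLLOW(S): in T::=S a, S is followed by a with FIRST {a}; in T'::=T Q e S, the suffix after S is empty, so FOLLOW(S) ⊇ FOLLOW(T') = {a, e, y}. Thus FOLLOW(S) = {a, e, y}.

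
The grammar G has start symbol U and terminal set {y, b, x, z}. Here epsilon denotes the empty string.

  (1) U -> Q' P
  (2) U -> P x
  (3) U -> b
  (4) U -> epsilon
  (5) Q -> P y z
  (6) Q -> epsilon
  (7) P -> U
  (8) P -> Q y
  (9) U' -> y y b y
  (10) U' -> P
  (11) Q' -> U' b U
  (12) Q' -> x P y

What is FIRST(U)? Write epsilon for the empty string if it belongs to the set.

FIRST(U) = {epsilon, b, x, y}  (via Q' P, P x)
FIRST(Q) = {epsilon, b, x, y}  (via P y z)
FIRST(P) = {epsilon, b, x, y}  (via U, Q y)
FIRST(U') = {epsilon, b, x, y}  (via P)
FIRST(Q') = {b, x, y}  (via U' b U)

{epsilon, b, x, y}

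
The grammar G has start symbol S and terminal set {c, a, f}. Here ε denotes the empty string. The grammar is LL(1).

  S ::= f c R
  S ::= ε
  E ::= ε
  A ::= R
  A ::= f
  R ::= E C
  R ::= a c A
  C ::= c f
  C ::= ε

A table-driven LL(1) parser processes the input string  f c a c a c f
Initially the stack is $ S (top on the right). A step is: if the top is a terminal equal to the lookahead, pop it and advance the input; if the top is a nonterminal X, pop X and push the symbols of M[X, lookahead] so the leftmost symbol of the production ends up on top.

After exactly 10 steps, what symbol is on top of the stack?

step 1: stack=$ S  input=f c a c a c f $  — expand S ::= f c R
step 2: stack=$ R c f  input=f c a c a c f $  — match f
step 3: stack=$ R c  input=c a c a c f $  — match c
step 4: stack=$ R  input=a c a c f $  — expand R ::= a c A
step 5: stack=$ A c a  input=a c a c f $  — match a
step 6: stack=$ A c  input=c a c f $  — match c
step 7: stack=$ A  input=a c f $  — expand A ::= R
step 8: stack=$ R  input=a c f $  — expand R ::= a c A
step 9: stack=$ A c a  input=a c f $  — match a
step 10: stack=$ A c  input=c f $  — match c
Stack after step 10: $ A (top = A).

A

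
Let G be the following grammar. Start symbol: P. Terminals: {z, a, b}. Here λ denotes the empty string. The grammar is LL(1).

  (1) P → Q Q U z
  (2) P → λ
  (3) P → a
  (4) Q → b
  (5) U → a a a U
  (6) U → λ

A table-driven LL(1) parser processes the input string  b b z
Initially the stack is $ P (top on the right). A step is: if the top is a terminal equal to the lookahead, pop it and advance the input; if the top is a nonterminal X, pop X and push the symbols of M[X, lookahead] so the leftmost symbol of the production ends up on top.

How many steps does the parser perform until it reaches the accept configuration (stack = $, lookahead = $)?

     Stack      Input    Action
  1  $ P        b b z $  expand P → Q Q U z
  2  $ z U Q Q  b b z $  expand Q → b
  3  $ z U Q b  b b z $  match b
  4  $ z U Q    b z $    expand Q → b
  5  $ z U b    b z $    match b
  6  $ z U      z $      expand U → λ
  7  $ z        z $      match z
Accept reached after 7 steps.

7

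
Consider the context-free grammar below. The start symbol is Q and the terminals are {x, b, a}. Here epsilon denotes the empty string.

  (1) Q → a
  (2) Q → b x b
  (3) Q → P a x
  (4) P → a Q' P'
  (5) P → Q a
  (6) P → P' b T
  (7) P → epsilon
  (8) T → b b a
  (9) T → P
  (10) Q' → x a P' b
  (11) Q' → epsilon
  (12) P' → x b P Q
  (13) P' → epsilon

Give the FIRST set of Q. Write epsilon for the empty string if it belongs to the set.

{a, b, x}

FIRST(Q') = {epsilon, x}
FIRST(P') = {epsilon, x}
FIRST(Q) = {a, b, x}  (via P a x)
FIRST(P) = {epsilon, a, b, x}  (via Q a, P' b T)
FIRST(T) = {epsilon, a, b, x}  (via P)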